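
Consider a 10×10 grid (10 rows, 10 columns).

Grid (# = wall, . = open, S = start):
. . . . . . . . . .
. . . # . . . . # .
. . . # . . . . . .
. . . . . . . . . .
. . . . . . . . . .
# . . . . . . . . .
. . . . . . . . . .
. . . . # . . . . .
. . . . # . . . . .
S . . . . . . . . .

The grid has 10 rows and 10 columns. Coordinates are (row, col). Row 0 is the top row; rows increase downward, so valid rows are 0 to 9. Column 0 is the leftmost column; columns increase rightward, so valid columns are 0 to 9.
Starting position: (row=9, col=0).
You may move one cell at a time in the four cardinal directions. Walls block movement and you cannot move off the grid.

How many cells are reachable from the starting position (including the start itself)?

BFS flood-fill from (row=9, col=0):
  Distance 0: (row=9, col=0)
  Distance 1: (row=8, col=0), (row=9, col=1)
  Distance 2: (row=7, col=0), (row=8, col=1), (row=9, col=2)
  Distance 3: (row=6, col=0), (row=7, col=1), (row=8, col=2), (row=9, col=3)
  Distance 4: (row=6, col=1), (row=7, col=2), (row=8, col=3), (row=9, col=4)
  Distance 5: (row=5, col=1), (row=6, col=2), (row=7, col=3), (row=9, col=5)
  Distance 6: (row=4, col=1), (row=5, col=2), (row=6, col=3), (row=8, col=5), (row=9, col=6)
  Distance 7: (row=3, col=1), (row=4, col=0), (row=4, col=2), (row=5, col=3), (row=6, col=4), (row=7, col=5), (row=8, col=6), (row=9, col=7)
  Distance 8: (row=2, col=1), (row=3, col=0), (row=3, col=2), (row=4, col=3), (row=5, col=4), (row=6, col=5), (row=7, col=6), (row=8, col=7), (row=9, col=8)
  Distance 9: (row=1, col=1), (row=2, col=0), (row=2, col=2), (row=3, col=3), (row=4, col=4), (row=5, col=5), (row=6, col=6), (row=7, col=7), (row=8, col=8), (row=9, col=9)
  Distance 10: (row=0, col=1), (row=1, col=0), (row=1, col=2), (row=3, col=4), (row=4, col=5), (row=5, col=6), (row=6, col=7), (row=7, col=8), (row=8, col=9)
  Distance 11: (row=0, col=0), (row=0, col=2), (row=2, col=4), (row=3, col=5), (row=4, col=6), (row=5, col=7), (row=6, col=8), (row=7, col=9)
  Distance 12: (row=0, col=3), (row=1, col=4), (row=2, col=5), (row=3, col=6), (row=4, col=7), (row=5, col=8), (row=6, col=9)
  Distance 13: (row=0, col=4), (row=1, col=5), (row=2, col=6), (row=3, col=7), (row=4, col=8), (row=5, col=9)
  Distance 14: (row=0, col=5), (row=1, col=6), (row=2, col=7), (row=3, col=8), (row=4, col=9)
  Distance 15: (row=0, col=6), (row=1, col=7), (row=2, col=8), (row=3, col=9)
  Distance 16: (row=0, col=7), (row=2, col=9)
  Distance 17: (row=0, col=8), (row=1, col=9)
  Distance 18: (row=0, col=9)
Total reachable: 94 (grid has 94 open cells total)

Answer: Reachable cells: 94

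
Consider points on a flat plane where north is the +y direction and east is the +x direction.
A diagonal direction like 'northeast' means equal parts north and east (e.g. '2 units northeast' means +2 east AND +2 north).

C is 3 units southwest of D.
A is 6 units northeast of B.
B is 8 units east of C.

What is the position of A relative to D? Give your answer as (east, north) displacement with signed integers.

Place D at the origin (east=0, north=0).
  C is 3 units southwest of D: delta (east=-3, north=-3); C at (east=-3, north=-3).
  B is 8 units east of C: delta (east=+8, north=+0); B at (east=5, north=-3).
  A is 6 units northeast of B: delta (east=+6, north=+6); A at (east=11, north=3).
Therefore A relative to D: (east=11, north=3).

Answer: A is at (east=11, north=3) relative to D.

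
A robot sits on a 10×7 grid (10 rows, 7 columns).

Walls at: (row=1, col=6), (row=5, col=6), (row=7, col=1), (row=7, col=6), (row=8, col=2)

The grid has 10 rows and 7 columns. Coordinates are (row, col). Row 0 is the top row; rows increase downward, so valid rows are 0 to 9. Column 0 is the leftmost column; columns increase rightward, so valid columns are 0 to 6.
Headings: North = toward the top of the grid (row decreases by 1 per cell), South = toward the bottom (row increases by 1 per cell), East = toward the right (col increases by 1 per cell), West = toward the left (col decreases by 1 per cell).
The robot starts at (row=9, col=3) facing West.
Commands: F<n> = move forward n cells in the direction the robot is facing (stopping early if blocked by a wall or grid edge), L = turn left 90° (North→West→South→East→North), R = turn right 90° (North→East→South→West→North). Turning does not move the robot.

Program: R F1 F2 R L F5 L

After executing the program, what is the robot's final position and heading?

Start: (row=9, col=3), facing West
  R: turn right, now facing North
  F1: move forward 1, now at (row=8, col=3)
  F2: move forward 2, now at (row=6, col=3)
  R: turn right, now facing East
  L: turn left, now facing North
  F5: move forward 5, now at (row=1, col=3)
  L: turn left, now facing West
Final: (row=1, col=3), facing West

Answer: Final position: (row=1, col=3), facing West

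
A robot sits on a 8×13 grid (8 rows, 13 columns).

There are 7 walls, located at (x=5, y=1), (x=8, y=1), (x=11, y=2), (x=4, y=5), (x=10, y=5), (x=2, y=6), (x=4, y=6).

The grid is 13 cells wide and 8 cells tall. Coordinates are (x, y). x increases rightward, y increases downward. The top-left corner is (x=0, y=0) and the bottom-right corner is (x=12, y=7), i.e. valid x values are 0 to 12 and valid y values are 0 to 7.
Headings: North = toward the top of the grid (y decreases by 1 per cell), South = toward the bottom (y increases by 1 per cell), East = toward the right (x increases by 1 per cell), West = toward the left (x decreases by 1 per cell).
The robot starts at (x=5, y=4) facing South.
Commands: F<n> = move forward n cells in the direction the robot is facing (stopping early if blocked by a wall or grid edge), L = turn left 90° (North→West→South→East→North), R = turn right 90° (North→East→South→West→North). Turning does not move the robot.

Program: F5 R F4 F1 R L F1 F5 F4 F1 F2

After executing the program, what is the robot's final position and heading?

Answer: Final position: (x=0, y=7), facing West

Derivation:
Start: (x=5, y=4), facing South
  F5: move forward 3/5 (blocked), now at (x=5, y=7)
  R: turn right, now facing West
  F4: move forward 4, now at (x=1, y=7)
  F1: move forward 1, now at (x=0, y=7)
  R: turn right, now facing North
  L: turn left, now facing West
  F1: move forward 0/1 (blocked), now at (x=0, y=7)
  F5: move forward 0/5 (blocked), now at (x=0, y=7)
  F4: move forward 0/4 (blocked), now at (x=0, y=7)
  F1: move forward 0/1 (blocked), now at (x=0, y=7)
  F2: move forward 0/2 (blocked), now at (x=0, y=7)
Final: (x=0, y=7), facing West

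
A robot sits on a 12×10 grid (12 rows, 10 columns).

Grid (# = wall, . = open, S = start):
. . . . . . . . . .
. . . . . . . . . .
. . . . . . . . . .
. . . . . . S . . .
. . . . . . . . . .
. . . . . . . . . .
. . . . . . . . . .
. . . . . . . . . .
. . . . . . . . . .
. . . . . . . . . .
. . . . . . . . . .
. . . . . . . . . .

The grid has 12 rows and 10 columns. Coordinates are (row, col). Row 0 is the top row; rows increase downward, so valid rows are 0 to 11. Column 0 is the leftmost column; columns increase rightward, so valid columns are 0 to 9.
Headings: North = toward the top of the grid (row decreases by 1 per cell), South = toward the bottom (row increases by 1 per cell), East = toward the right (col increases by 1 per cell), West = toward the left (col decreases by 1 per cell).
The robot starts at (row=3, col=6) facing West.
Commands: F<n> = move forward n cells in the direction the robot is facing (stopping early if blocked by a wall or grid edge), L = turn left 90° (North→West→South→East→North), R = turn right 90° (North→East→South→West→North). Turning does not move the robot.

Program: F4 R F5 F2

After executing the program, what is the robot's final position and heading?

Answer: Final position: (row=0, col=2), facing North

Derivation:
Start: (row=3, col=6), facing West
  F4: move forward 4, now at (row=3, col=2)
  R: turn right, now facing North
  F5: move forward 3/5 (blocked), now at (row=0, col=2)
  F2: move forward 0/2 (blocked), now at (row=0, col=2)
Final: (row=0, col=2), facing North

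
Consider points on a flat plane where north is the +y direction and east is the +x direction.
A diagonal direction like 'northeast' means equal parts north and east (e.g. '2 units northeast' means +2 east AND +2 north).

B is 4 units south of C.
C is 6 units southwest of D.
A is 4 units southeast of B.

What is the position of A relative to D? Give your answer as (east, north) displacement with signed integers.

Place D at the origin (east=0, north=0).
  C is 6 units southwest of D: delta (east=-6, north=-6); C at (east=-6, north=-6).
  B is 4 units south of C: delta (east=+0, north=-4); B at (east=-6, north=-10).
  A is 4 units southeast of B: delta (east=+4, north=-4); A at (east=-2, north=-14).
Therefore A relative to D: (east=-2, north=-14).

Answer: A is at (east=-2, north=-14) relative to D.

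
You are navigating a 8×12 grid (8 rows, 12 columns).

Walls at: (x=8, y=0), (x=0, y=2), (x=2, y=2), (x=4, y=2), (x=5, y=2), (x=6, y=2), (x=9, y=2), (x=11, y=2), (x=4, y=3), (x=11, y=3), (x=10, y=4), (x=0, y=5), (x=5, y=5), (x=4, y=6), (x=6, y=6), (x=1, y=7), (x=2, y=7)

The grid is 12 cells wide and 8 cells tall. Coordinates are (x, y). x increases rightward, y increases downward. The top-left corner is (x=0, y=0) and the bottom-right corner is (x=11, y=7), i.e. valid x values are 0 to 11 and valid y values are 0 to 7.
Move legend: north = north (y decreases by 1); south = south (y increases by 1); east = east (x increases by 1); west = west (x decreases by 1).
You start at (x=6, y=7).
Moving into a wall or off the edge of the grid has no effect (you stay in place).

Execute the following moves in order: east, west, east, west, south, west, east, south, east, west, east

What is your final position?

Start: (x=6, y=7)
  east (east): (x=6, y=7) -> (x=7, y=7)
  west (west): (x=7, y=7) -> (x=6, y=7)
  east (east): (x=6, y=7) -> (x=7, y=7)
  west (west): (x=7, y=7) -> (x=6, y=7)
  south (south): blocked, stay at (x=6, y=7)
  west (west): (x=6, y=7) -> (x=5, y=7)
  east (east): (x=5, y=7) -> (x=6, y=7)
  south (south): blocked, stay at (x=6, y=7)
  east (east): (x=6, y=7) -> (x=7, y=7)
  west (west): (x=7, y=7) -> (x=6, y=7)
  east (east): (x=6, y=7) -> (x=7, y=7)
Final: (x=7, y=7)

Answer: Final position: (x=7, y=7)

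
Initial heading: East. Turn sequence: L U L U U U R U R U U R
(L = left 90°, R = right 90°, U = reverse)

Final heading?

Answer: Final heading: North

Derivation:
Start: East
  L (left (90° counter-clockwise)) -> North
  U (U-turn (180°)) -> South
  L (left (90° counter-clockwise)) -> East
  U (U-turn (180°)) -> West
  U (U-turn (180°)) -> East
  U (U-turn (180°)) -> West
  R (right (90° clockwise)) -> North
  U (U-turn (180°)) -> South
  R (right (90° clockwise)) -> West
  U (U-turn (180°)) -> East
  U (U-turn (180°)) -> West
  R (right (90° clockwise)) -> North
Final: North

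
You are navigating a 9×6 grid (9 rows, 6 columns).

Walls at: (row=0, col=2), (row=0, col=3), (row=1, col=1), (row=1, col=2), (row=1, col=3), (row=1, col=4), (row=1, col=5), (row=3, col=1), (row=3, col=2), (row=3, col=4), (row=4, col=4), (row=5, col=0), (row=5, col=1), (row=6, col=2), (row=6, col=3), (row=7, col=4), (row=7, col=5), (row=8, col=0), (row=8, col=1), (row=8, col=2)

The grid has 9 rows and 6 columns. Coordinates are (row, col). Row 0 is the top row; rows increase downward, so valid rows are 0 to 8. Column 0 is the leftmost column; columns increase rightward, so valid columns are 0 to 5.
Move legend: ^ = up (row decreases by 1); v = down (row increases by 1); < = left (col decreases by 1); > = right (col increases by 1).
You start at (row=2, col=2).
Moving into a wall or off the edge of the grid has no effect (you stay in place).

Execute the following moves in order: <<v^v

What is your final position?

Answer: Final position: (row=3, col=0)

Derivation:
Start: (row=2, col=2)
  < (left): (row=2, col=2) -> (row=2, col=1)
  < (left): (row=2, col=1) -> (row=2, col=0)
  v (down): (row=2, col=0) -> (row=3, col=0)
  ^ (up): (row=3, col=0) -> (row=2, col=0)
  v (down): (row=2, col=0) -> (row=3, col=0)
Final: (row=3, col=0)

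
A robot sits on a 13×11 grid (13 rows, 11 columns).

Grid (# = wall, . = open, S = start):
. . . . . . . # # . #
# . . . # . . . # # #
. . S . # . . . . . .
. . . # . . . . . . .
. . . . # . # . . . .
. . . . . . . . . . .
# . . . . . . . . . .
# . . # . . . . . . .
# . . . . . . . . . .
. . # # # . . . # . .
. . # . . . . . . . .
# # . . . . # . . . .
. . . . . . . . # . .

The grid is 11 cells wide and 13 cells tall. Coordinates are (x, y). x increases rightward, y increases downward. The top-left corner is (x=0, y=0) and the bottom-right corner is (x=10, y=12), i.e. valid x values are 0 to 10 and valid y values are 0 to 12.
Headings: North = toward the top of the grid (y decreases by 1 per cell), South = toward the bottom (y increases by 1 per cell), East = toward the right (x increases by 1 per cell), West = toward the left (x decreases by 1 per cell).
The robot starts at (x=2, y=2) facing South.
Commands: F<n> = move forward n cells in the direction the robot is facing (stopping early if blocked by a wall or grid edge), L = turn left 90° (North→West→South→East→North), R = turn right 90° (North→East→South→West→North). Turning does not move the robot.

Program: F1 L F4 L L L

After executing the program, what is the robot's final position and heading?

Start: (x=2, y=2), facing South
  F1: move forward 1, now at (x=2, y=3)
  L: turn left, now facing East
  F4: move forward 0/4 (blocked), now at (x=2, y=3)
  L: turn left, now facing North
  L: turn left, now facing West
  L: turn left, now facing South
Final: (x=2, y=3), facing South

Answer: Final position: (x=2, y=3), facing South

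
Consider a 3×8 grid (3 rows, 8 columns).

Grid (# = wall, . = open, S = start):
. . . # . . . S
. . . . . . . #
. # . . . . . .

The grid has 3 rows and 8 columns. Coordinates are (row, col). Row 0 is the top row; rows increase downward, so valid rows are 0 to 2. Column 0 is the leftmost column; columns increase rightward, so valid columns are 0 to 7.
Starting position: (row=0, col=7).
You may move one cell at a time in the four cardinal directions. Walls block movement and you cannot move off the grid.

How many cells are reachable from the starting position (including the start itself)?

BFS flood-fill from (row=0, col=7):
  Distance 0: (row=0, col=7)
  Distance 1: (row=0, col=6)
  Distance 2: (row=0, col=5), (row=1, col=6)
  Distance 3: (row=0, col=4), (row=1, col=5), (row=2, col=6)
  Distance 4: (row=1, col=4), (row=2, col=5), (row=2, col=7)
  Distance 5: (row=1, col=3), (row=2, col=4)
  Distance 6: (row=1, col=2), (row=2, col=3)
  Distance 7: (row=0, col=2), (row=1, col=1), (row=2, col=2)
  Distance 8: (row=0, col=1), (row=1, col=0)
  Distance 9: (row=0, col=0), (row=2, col=0)
Total reachable: 21 (grid has 21 open cells total)

Answer: Reachable cells: 21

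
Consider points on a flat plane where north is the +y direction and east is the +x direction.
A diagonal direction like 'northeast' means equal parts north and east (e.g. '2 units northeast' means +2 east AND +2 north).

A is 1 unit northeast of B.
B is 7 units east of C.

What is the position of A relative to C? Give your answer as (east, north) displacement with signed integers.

Answer: A is at (east=8, north=1) relative to C.

Derivation:
Place C at the origin (east=0, north=0).
  B is 7 units east of C: delta (east=+7, north=+0); B at (east=7, north=0).
  A is 1 unit northeast of B: delta (east=+1, north=+1); A at (east=8, north=1).
Therefore A relative to C: (east=8, north=1).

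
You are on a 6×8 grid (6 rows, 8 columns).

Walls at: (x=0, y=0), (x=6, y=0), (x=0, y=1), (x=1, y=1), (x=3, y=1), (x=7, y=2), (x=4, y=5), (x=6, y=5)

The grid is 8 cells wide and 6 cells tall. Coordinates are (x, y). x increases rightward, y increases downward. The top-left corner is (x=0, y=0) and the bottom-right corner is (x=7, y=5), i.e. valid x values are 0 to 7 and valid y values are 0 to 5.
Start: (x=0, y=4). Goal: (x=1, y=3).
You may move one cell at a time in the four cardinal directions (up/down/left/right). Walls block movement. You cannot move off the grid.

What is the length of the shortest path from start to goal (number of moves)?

BFS from (x=0, y=4) until reaching (x=1, y=3):
  Distance 0: (x=0, y=4)
  Distance 1: (x=0, y=3), (x=1, y=4), (x=0, y=5)
  Distance 2: (x=0, y=2), (x=1, y=3), (x=2, y=4), (x=1, y=5)  <- goal reached here
One shortest path (2 moves): (x=0, y=4) -> (x=1, y=4) -> (x=1, y=3)

Answer: Shortest path length: 2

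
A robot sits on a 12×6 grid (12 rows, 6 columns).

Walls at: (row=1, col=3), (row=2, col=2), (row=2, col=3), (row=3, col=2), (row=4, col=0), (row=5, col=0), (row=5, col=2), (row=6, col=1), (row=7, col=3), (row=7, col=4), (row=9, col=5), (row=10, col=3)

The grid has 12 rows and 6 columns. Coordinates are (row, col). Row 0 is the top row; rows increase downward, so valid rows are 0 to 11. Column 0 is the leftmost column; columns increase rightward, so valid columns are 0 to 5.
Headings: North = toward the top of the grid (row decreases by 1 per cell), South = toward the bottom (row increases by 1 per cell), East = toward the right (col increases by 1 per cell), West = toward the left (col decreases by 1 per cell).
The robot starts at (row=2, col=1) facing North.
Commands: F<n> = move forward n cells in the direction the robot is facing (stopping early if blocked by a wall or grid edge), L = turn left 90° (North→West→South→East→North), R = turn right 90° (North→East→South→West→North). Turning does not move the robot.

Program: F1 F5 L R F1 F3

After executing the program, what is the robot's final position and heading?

Start: (row=2, col=1), facing North
  F1: move forward 1, now at (row=1, col=1)
  F5: move forward 1/5 (blocked), now at (row=0, col=1)
  L: turn left, now facing West
  R: turn right, now facing North
  F1: move forward 0/1 (blocked), now at (row=0, col=1)
  F3: move forward 0/3 (blocked), now at (row=0, col=1)
Final: (row=0, col=1), facing North

Answer: Final position: (row=0, col=1), facing North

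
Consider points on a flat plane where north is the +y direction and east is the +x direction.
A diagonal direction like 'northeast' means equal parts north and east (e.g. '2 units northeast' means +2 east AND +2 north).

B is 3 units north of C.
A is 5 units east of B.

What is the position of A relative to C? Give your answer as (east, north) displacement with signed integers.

Place C at the origin (east=0, north=0).
  B is 3 units north of C: delta (east=+0, north=+3); B at (east=0, north=3).
  A is 5 units east of B: delta (east=+5, north=+0); A at (east=5, north=3).
Therefore A relative to C: (east=5, north=3).

Answer: A is at (east=5, north=3) relative to C.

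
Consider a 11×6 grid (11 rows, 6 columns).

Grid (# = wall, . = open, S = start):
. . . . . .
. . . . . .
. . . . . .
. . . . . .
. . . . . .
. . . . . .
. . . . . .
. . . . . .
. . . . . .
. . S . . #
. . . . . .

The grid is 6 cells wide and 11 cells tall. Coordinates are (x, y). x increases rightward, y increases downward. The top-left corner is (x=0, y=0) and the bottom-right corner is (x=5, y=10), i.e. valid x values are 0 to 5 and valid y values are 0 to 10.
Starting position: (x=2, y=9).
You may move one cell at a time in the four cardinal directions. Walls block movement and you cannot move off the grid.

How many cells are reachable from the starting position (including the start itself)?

BFS flood-fill from (x=2, y=9):
  Distance 0: (x=2, y=9)
  Distance 1: (x=2, y=8), (x=1, y=9), (x=3, y=9), (x=2, y=10)
  Distance 2: (x=2, y=7), (x=1, y=8), (x=3, y=8), (x=0, y=9), (x=4, y=9), (x=1, y=10), (x=3, y=10)
  Distance 3: (x=2, y=6), (x=1, y=7), (x=3, y=7), (x=0, y=8), (x=4, y=8), (x=0, y=10), (x=4, y=10)
  Distance 4: (x=2, y=5), (x=1, y=6), (x=3, y=6), (x=0, y=7), (x=4, y=7), (x=5, y=8), (x=5, y=10)
  Distance 5: (x=2, y=4), (x=1, y=5), (x=3, y=5), (x=0, y=6), (x=4, y=6), (x=5, y=7)
  Distance 6: (x=2, y=3), (x=1, y=4), (x=3, y=4), (x=0, y=5), (x=4, y=5), (x=5, y=6)
  Distance 7: (x=2, y=2), (x=1, y=3), (x=3, y=3), (x=0, y=4), (x=4, y=4), (x=5, y=5)
  Distance 8: (x=2, y=1), (x=1, y=2), (x=3, y=2), (x=0, y=3), (x=4, y=3), (x=5, y=4)
  Distance 9: (x=2, y=0), (x=1, y=1), (x=3, y=1), (x=0, y=2), (x=4, y=2), (x=5, y=3)
  Distance 10: (x=1, y=0), (x=3, y=0), (x=0, y=1), (x=4, y=1), (x=5, y=2)
  Distance 11: (x=0, y=0), (x=4, y=0), (x=5, y=1)
  Distance 12: (x=5, y=0)
Total reachable: 65 (grid has 65 open cells total)

Answer: Reachable cells: 65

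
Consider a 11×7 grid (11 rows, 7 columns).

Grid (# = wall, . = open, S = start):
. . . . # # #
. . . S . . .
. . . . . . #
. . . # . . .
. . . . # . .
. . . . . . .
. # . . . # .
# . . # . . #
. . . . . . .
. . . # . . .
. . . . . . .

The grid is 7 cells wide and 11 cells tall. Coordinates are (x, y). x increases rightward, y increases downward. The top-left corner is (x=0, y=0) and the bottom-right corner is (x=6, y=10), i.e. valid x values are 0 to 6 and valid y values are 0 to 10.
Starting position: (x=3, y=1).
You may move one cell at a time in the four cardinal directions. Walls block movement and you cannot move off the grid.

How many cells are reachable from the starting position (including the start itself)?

BFS flood-fill from (x=3, y=1):
  Distance 0: (x=3, y=1)
  Distance 1: (x=3, y=0), (x=2, y=1), (x=4, y=1), (x=3, y=2)
  Distance 2: (x=2, y=0), (x=1, y=1), (x=5, y=1), (x=2, y=2), (x=4, y=2)
  Distance 3: (x=1, y=0), (x=0, y=1), (x=6, y=1), (x=1, y=2), (x=5, y=2), (x=2, y=3), (x=4, y=3)
  Distance 4: (x=0, y=0), (x=0, y=2), (x=1, y=3), (x=5, y=3), (x=2, y=4)
  Distance 5: (x=0, y=3), (x=6, y=3), (x=1, y=4), (x=3, y=4), (x=5, y=4), (x=2, y=5)
  Distance 6: (x=0, y=4), (x=6, y=4), (x=1, y=5), (x=3, y=5), (x=5, y=5), (x=2, y=6)
  Distance 7: (x=0, y=5), (x=4, y=5), (x=6, y=5), (x=3, y=6), (x=2, y=7)
  Distance 8: (x=0, y=6), (x=4, y=6), (x=6, y=6), (x=1, y=7), (x=2, y=8)
  Distance 9: (x=4, y=7), (x=1, y=8), (x=3, y=8), (x=2, y=9)
  Distance 10: (x=5, y=7), (x=0, y=8), (x=4, y=8), (x=1, y=9), (x=2, y=10)
  Distance 11: (x=5, y=8), (x=0, y=9), (x=4, y=9), (x=1, y=10), (x=3, y=10)
  Distance 12: (x=6, y=8), (x=5, y=9), (x=0, y=10), (x=4, y=10)
  Distance 13: (x=6, y=9), (x=5, y=10)
  Distance 14: (x=6, y=10)
Total reachable: 65 (grid has 65 open cells total)

Answer: Reachable cells: 65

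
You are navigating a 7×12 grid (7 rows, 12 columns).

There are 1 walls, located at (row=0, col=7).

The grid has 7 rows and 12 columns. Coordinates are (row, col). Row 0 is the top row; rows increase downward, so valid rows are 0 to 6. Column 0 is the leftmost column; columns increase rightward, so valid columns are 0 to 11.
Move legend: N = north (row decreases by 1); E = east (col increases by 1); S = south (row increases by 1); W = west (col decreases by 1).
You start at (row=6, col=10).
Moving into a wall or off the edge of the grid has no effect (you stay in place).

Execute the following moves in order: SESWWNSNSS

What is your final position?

Answer: Final position: (row=6, col=9)

Derivation:
Start: (row=6, col=10)
  S (south): blocked, stay at (row=6, col=10)
  E (east): (row=6, col=10) -> (row=6, col=11)
  S (south): blocked, stay at (row=6, col=11)
  W (west): (row=6, col=11) -> (row=6, col=10)
  W (west): (row=6, col=10) -> (row=6, col=9)
  N (north): (row=6, col=9) -> (row=5, col=9)
  S (south): (row=5, col=9) -> (row=6, col=9)
  N (north): (row=6, col=9) -> (row=5, col=9)
  S (south): (row=5, col=9) -> (row=6, col=9)
  S (south): blocked, stay at (row=6, col=9)
Final: (row=6, col=9)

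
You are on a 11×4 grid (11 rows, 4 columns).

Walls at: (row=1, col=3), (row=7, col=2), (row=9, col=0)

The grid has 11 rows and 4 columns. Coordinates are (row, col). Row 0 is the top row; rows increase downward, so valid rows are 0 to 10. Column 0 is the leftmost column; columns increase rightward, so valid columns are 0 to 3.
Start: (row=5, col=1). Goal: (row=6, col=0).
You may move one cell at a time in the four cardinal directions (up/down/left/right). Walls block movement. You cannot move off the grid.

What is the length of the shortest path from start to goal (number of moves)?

Answer: Shortest path length: 2

Derivation:
BFS from (row=5, col=1) until reaching (row=6, col=0):
  Distance 0: (row=5, col=1)
  Distance 1: (row=4, col=1), (row=5, col=0), (row=5, col=2), (row=6, col=1)
  Distance 2: (row=3, col=1), (row=4, col=0), (row=4, col=2), (row=5, col=3), (row=6, col=0), (row=6, col=2), (row=7, col=1)  <- goal reached here
One shortest path (2 moves): (row=5, col=1) -> (row=5, col=0) -> (row=6, col=0)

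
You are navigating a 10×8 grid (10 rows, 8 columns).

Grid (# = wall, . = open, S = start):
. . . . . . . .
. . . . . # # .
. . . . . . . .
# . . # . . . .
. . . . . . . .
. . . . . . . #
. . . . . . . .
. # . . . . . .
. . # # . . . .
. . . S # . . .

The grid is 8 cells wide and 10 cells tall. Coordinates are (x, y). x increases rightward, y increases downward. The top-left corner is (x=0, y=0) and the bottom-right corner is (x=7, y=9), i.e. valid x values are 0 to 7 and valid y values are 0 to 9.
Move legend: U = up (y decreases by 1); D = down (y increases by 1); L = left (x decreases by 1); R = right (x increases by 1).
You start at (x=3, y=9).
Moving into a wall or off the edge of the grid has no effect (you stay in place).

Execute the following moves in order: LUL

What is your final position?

Start: (x=3, y=9)
  L (left): (x=3, y=9) -> (x=2, y=9)
  U (up): blocked, stay at (x=2, y=9)
  L (left): (x=2, y=9) -> (x=1, y=9)
Final: (x=1, y=9)

Answer: Final position: (x=1, y=9)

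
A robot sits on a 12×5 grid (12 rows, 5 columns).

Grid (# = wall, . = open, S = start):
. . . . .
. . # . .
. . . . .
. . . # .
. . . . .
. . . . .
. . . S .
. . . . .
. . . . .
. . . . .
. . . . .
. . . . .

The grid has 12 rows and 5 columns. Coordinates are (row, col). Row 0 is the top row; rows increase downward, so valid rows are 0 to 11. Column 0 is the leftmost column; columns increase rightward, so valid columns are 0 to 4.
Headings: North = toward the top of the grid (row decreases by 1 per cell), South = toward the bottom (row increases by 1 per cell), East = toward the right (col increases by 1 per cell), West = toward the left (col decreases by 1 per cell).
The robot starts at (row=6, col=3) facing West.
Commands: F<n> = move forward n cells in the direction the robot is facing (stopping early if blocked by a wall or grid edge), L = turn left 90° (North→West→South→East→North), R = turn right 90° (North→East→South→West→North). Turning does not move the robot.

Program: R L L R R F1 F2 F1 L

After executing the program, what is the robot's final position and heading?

Answer: Final position: (row=4, col=3), facing West

Derivation:
Start: (row=6, col=3), facing West
  R: turn right, now facing North
  L: turn left, now facing West
  L: turn left, now facing South
  R: turn right, now facing West
  R: turn right, now facing North
  F1: move forward 1, now at (row=5, col=3)
  F2: move forward 1/2 (blocked), now at (row=4, col=3)
  F1: move forward 0/1 (blocked), now at (row=4, col=3)
  L: turn left, now facing West
Final: (row=4, col=3), facing West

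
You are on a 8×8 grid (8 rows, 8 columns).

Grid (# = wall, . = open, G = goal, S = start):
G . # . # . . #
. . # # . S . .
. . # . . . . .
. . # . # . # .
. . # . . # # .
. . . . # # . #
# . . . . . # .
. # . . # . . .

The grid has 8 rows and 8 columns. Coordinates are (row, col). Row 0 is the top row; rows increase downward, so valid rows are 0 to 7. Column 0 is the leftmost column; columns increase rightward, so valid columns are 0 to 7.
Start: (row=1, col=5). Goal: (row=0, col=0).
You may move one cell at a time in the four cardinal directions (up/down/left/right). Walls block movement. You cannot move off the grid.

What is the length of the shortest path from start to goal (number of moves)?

Answer: Shortest path length: 14

Derivation:
BFS from (row=1, col=5) until reaching (row=0, col=0):
  Distance 0: (row=1, col=5)
  Distance 1: (row=0, col=5), (row=1, col=4), (row=1, col=6), (row=2, col=5)
  Distance 2: (row=0, col=6), (row=1, col=7), (row=2, col=4), (row=2, col=6), (row=3, col=5)
  Distance 3: (row=2, col=3), (row=2, col=7)
  Distance 4: (row=3, col=3), (row=3, col=7)
  Distance 5: (row=4, col=3), (row=4, col=7)
  Distance 6: (row=4, col=4), (row=5, col=3)
  Distance 7: (row=5, col=2), (row=6, col=3)
  Distance 8: (row=5, col=1), (row=6, col=2), (row=6, col=4), (row=7, col=3)
  Distance 9: (row=4, col=1), (row=5, col=0), (row=6, col=1), (row=6, col=5), (row=7, col=2)
  Distance 10: (row=3, col=1), (row=4, col=0), (row=7, col=5)
  Distance 11: (row=2, col=1), (row=3, col=0), (row=7, col=6)
  Distance 12: (row=1, col=1), (row=2, col=0), (row=7, col=7)
  Distance 13: (row=0, col=1), (row=1, col=0), (row=6, col=7)
  Distance 14: (row=0, col=0)  <- goal reached here
One shortest path (14 moves): (row=1, col=5) -> (row=1, col=4) -> (row=2, col=4) -> (row=2, col=3) -> (row=3, col=3) -> (row=4, col=3) -> (row=5, col=3) -> (row=5, col=2) -> (row=5, col=1) -> (row=5, col=0) -> (row=4, col=0) -> (row=3, col=0) -> (row=2, col=0) -> (row=1, col=0) -> (row=0, col=0)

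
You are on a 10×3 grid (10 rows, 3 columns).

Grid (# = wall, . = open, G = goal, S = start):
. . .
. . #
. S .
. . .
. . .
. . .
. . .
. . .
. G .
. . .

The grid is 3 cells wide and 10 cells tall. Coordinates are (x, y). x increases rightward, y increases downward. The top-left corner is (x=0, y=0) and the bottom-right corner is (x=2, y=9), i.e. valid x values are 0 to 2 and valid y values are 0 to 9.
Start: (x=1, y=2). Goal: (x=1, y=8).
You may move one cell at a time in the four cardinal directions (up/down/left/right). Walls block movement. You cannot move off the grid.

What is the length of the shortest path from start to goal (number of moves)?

BFS from (x=1, y=2) until reaching (x=1, y=8):
  Distance 0: (x=1, y=2)
  Distance 1: (x=1, y=1), (x=0, y=2), (x=2, y=2), (x=1, y=3)
  Distance 2: (x=1, y=0), (x=0, y=1), (x=0, y=3), (x=2, y=3), (x=1, y=4)
  Distance 3: (x=0, y=0), (x=2, y=0), (x=0, y=4), (x=2, y=4), (x=1, y=5)
  Distance 4: (x=0, y=5), (x=2, y=5), (x=1, y=6)
  Distance 5: (x=0, y=6), (x=2, y=6), (x=1, y=7)
  Distance 6: (x=0, y=7), (x=2, y=7), (x=1, y=8)  <- goal reached here
One shortest path (6 moves): (x=1, y=2) -> (x=1, y=3) -> (x=1, y=4) -> (x=1, y=5) -> (x=1, y=6) -> (x=1, y=7) -> (x=1, y=8)

Answer: Shortest path length: 6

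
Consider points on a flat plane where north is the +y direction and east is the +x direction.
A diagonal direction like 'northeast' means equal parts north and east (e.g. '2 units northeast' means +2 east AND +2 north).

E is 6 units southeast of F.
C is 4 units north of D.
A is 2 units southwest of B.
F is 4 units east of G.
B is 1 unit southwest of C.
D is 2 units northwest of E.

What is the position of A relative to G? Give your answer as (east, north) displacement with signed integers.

Place G at the origin (east=0, north=0).
  F is 4 units east of G: delta (east=+4, north=+0); F at (east=4, north=0).
  E is 6 units southeast of F: delta (east=+6, north=-6); E at (east=10, north=-6).
  D is 2 units northwest of E: delta (east=-2, north=+2); D at (east=8, north=-4).
  C is 4 units north of D: delta (east=+0, north=+4); C at (east=8, north=0).
  B is 1 unit southwest of C: delta (east=-1, north=-1); B at (east=7, north=-1).
  A is 2 units southwest of B: delta (east=-2, north=-2); A at (east=5, north=-3).
Therefore A relative to G: (east=5, north=-3).

Answer: A is at (east=5, north=-3) relative to G.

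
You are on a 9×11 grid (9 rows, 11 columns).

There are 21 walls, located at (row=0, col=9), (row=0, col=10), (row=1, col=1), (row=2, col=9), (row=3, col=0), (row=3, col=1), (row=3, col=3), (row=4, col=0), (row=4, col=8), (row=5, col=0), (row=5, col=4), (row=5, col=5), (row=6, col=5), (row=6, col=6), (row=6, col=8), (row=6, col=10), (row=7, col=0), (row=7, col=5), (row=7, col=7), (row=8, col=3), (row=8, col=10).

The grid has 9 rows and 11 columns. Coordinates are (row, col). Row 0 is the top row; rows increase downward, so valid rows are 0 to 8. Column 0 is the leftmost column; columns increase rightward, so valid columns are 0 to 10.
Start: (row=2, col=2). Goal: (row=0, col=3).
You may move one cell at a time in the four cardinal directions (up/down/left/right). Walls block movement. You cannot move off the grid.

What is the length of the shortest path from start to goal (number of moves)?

BFS from (row=2, col=2) until reaching (row=0, col=3):
  Distance 0: (row=2, col=2)
  Distance 1: (row=1, col=2), (row=2, col=1), (row=2, col=3), (row=3, col=2)
  Distance 2: (row=0, col=2), (row=1, col=3), (row=2, col=0), (row=2, col=4), (row=4, col=2)
  Distance 3: (row=0, col=1), (row=0, col=3), (row=1, col=0), (row=1, col=4), (row=2, col=5), (row=3, col=4), (row=4, col=1), (row=4, col=3), (row=5, col=2)  <- goal reached here
One shortest path (3 moves): (row=2, col=2) -> (row=2, col=3) -> (row=1, col=3) -> (row=0, col=3)

Answer: Shortest path length: 3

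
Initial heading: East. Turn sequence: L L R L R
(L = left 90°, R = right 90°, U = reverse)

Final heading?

Start: East
  L (left (90° counter-clockwise)) -> North
  L (left (90° counter-clockwise)) -> West
  R (right (90° clockwise)) -> North
  L (left (90° counter-clockwise)) -> West
  R (right (90° clockwise)) -> North
Final: North

Answer: Final heading: North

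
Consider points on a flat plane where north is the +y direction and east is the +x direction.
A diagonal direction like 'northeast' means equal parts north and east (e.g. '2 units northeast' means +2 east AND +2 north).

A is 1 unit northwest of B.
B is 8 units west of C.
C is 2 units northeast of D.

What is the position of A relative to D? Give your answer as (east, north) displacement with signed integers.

Place D at the origin (east=0, north=0).
  C is 2 units northeast of D: delta (east=+2, north=+2); C at (east=2, north=2).
  B is 8 units west of C: delta (east=-8, north=+0); B at (east=-6, north=2).
  A is 1 unit northwest of B: delta (east=-1, north=+1); A at (east=-7, north=3).
Therefore A relative to D: (east=-7, north=3).

Answer: A is at (east=-7, north=3) relative to D.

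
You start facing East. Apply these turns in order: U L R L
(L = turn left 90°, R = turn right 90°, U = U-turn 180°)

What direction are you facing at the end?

Start: East
  U (U-turn (180°)) -> West
  L (left (90° counter-clockwise)) -> South
  R (right (90° clockwise)) -> West
  L (left (90° counter-clockwise)) -> South
Final: South

Answer: Final heading: South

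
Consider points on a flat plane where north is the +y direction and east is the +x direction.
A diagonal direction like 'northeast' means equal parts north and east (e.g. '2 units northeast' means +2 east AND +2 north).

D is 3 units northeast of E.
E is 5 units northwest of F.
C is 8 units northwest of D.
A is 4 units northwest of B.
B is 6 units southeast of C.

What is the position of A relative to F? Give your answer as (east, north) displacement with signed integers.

Answer: A is at (east=-8, north=14) relative to F.

Derivation:
Place F at the origin (east=0, north=0).
  E is 5 units northwest of F: delta (east=-5, north=+5); E at (east=-5, north=5).
  D is 3 units northeast of E: delta (east=+3, north=+3); D at (east=-2, north=8).
  C is 8 units northwest of D: delta (east=-8, north=+8); C at (east=-10, north=16).
  B is 6 units southeast of C: delta (east=+6, north=-6); B at (east=-4, north=10).
  A is 4 units northwest of B: delta (east=-4, north=+4); A at (east=-8, north=14).
Therefore A relative to F: (east=-8, north=14).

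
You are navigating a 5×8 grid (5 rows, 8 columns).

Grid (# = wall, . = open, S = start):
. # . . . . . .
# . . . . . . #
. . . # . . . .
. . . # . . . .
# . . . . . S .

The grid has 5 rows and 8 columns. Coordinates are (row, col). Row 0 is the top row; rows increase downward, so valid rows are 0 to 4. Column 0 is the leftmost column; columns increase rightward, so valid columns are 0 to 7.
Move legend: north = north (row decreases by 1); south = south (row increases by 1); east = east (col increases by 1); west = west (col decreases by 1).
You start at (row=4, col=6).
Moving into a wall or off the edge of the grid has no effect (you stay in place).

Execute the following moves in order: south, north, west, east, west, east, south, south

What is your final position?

Answer: Final position: (row=4, col=6)

Derivation:
Start: (row=4, col=6)
  south (south): blocked, stay at (row=4, col=6)
  north (north): (row=4, col=6) -> (row=3, col=6)
  west (west): (row=3, col=6) -> (row=3, col=5)
  east (east): (row=3, col=5) -> (row=3, col=6)
  west (west): (row=3, col=6) -> (row=3, col=5)
  east (east): (row=3, col=5) -> (row=3, col=6)
  south (south): (row=3, col=6) -> (row=4, col=6)
  south (south): blocked, stay at (row=4, col=6)
Final: (row=4, col=6)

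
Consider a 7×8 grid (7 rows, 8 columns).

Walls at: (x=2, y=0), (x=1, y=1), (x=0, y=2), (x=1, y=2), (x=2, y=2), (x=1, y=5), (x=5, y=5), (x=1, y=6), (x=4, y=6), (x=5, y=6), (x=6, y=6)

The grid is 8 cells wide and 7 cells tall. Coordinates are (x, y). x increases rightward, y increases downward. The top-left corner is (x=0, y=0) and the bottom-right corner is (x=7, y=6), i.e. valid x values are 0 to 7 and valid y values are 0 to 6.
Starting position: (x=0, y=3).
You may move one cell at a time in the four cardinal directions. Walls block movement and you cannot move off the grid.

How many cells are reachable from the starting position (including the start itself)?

BFS flood-fill from (x=0, y=3):
  Distance 0: (x=0, y=3)
  Distance 1: (x=1, y=3), (x=0, y=4)
  Distance 2: (x=2, y=3), (x=1, y=4), (x=0, y=5)
  Distance 3: (x=3, y=3), (x=2, y=4), (x=0, y=6)
  Distance 4: (x=3, y=2), (x=4, y=3), (x=3, y=4), (x=2, y=5)
  Distance 5: (x=3, y=1), (x=4, y=2), (x=5, y=3), (x=4, y=4), (x=3, y=5), (x=2, y=6)
  Distance 6: (x=3, y=0), (x=2, y=1), (x=4, y=1), (x=5, y=2), (x=6, y=3), (x=5, y=4), (x=4, y=5), (x=3, y=6)
  Distance 7: (x=4, y=0), (x=5, y=1), (x=6, y=2), (x=7, y=3), (x=6, y=4)
  Distance 8: (x=5, y=0), (x=6, y=1), (x=7, y=2), (x=7, y=4), (x=6, y=5)
  Distance 9: (x=6, y=0), (x=7, y=1), (x=7, y=5)
  Distance 10: (x=7, y=0), (x=7, y=6)
Total reachable: 42 (grid has 45 open cells total)

Answer: Reachable cells: 42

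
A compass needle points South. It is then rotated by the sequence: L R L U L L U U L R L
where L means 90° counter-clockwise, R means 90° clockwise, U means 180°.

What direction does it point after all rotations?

Answer: Final heading: North

Derivation:
Start: South
  L (left (90° counter-clockwise)) -> East
  R (right (90° clockwise)) -> South
  L (left (90° counter-clockwise)) -> East
  U (U-turn (180°)) -> West
  L (left (90° counter-clockwise)) -> South
  L (left (90° counter-clockwise)) -> East
  U (U-turn (180°)) -> West
  U (U-turn (180°)) -> East
  L (left (90° counter-clockwise)) -> North
  R (right (90° clockwise)) -> East
  L (left (90° counter-clockwise)) -> North
Final: North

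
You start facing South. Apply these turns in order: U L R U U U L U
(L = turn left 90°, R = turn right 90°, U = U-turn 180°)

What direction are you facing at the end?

Start: South
  U (U-turn (180°)) -> North
  L (left (90° counter-clockwise)) -> West
  R (right (90° clockwise)) -> North
  U (U-turn (180°)) -> South
  U (U-turn (180°)) -> North
  U (U-turn (180°)) -> South
  L (left (90° counter-clockwise)) -> East
  U (U-turn (180°)) -> West
Final: West

Answer: Final heading: West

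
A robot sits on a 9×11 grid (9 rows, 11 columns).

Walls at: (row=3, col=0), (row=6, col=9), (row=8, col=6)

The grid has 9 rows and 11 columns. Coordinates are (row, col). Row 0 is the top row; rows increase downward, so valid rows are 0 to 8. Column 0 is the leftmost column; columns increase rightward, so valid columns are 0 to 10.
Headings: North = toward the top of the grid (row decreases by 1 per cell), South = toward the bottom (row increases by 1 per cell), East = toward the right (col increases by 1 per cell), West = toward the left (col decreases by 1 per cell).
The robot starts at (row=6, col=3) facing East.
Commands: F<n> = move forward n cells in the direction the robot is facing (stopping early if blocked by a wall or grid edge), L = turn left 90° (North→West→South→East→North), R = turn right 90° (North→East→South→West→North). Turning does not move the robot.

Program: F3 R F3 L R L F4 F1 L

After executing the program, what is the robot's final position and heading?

Start: (row=6, col=3), facing East
  F3: move forward 3, now at (row=6, col=6)
  R: turn right, now facing South
  F3: move forward 1/3 (blocked), now at (row=7, col=6)
  L: turn left, now facing East
  R: turn right, now facing South
  L: turn left, now facing East
  F4: move forward 4, now at (row=7, col=10)
  F1: move forward 0/1 (blocked), now at (row=7, col=10)
  L: turn left, now facing North
Final: (row=7, col=10), facing North

Answer: Final position: (row=7, col=10), facing North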